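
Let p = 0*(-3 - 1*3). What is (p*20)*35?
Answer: 0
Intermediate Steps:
p = 0 (p = 0*(-3 - 3) = 0*(-6) = 0)
(p*20)*35 = (0*20)*35 = 0*35 = 0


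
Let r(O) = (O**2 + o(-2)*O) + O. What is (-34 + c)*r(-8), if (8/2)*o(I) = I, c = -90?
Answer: -7440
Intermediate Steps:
o(I) = I/4
r(O) = O**2 + O/2 (r(O) = (O**2 + ((1/4)*(-2))*O) + O = (O**2 - O/2) + O = O**2 + O/2)
(-34 + c)*r(-8) = (-34 - 90)*(-8*(1/2 - 8)) = -(-992)*(-15)/2 = -124*60 = -7440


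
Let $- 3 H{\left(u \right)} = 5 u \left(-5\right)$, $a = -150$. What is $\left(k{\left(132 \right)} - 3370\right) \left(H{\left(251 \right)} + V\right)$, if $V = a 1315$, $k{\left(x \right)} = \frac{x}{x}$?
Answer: $657488425$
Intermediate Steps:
$H{\left(u \right)} = \frac{25 u}{3}$ ($H{\left(u \right)} = - \frac{5 u \left(-5\right)}{3} = - \frac{\left(-25\right) u}{3} = \frac{25 u}{3}$)
$k{\left(x \right)} = 1$
$V = -197250$ ($V = \left(-150\right) 1315 = -197250$)
$\left(k{\left(132 \right)} - 3370\right) \left(H{\left(251 \right)} + V\right) = \left(1 - 3370\right) \left(\frac{25}{3} \cdot 251 - 197250\right) = - 3369 \left(\frac{6275}{3} - 197250\right) = \left(-3369\right) \left(- \frac{585475}{3}\right) = 657488425$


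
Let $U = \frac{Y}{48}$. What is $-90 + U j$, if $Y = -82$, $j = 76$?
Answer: $- \frac{1319}{6} \approx -219.83$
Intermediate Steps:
$U = - \frac{41}{24}$ ($U = - \frac{82}{48} = \left(-82\right) \frac{1}{48} = - \frac{41}{24} \approx -1.7083$)
$-90 + U j = -90 - \frac{779}{6} = - \frac{1319}{6}$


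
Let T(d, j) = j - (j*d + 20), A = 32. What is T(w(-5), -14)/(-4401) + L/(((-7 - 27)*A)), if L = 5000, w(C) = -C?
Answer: -306169/66504 ≈ -4.6038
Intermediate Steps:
T(d, j) = -20 + j - d*j (T(d, j) = j - (d*j + 20) = j - (20 + d*j) = j + (-20 - d*j) = -20 + j - d*j)
T(w(-5), -14)/(-4401) + L/(((-7 - 27)*A)) = (-20 - 14 - 1*(-1*(-5))*(-14))/(-4401) + 5000/(((-7 - 27)*32)) = (-20 - 14 - 1*5*(-14))*(-1/4401) + 5000/((-34*32)) = (-20 - 14 + 70)*(-1/4401) + 5000/(-1088) = 36*(-1/4401) + 5000*(-1/1088) = -4/489 - 625/136 = -306169/66504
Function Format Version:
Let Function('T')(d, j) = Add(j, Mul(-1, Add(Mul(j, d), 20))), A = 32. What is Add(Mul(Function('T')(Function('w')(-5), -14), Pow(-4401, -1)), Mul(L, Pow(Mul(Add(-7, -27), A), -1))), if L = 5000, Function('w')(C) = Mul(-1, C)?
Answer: Rational(-306169, 66504) ≈ -4.6038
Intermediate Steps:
Function('T')(d, j) = Add(-20, j, Mul(-1, d, j)) (Function('T')(d, j) = Add(j, Mul(-1, Add(Mul(d, j), 20))) = Add(j, Mul(-1, Add(20, Mul(d, j)))) = Add(j, Add(-20, Mul(-1, d, j))) = Add(-20, j, Mul(-1, d, j)))
Add(Mul(Function('T')(Function('w')(-5), -14), Pow(-4401, -1)), Mul(L, Pow(Mul(Add(-7, -27), A), -1))) = Add(Mul(Add(-20, -14, Mul(-1, Mul(-1, -5), -14)), Pow(-4401, -1)), Mul(5000, Pow(Mul(Add(-7, -27), 32), -1))) = Add(Mul(Add(-20, -14, Mul(-1, 5, -14)), Rational(-1, 4401)), Mul(5000, Pow(Mul(-34, 32), -1))) = Add(Mul(Add(-20, -14, 70), Rational(-1, 4401)), Mul(5000, Pow(-1088, -1))) = Add(Mul(36, Rational(-1, 4401)), Mul(5000, Rational(-1, 1088))) = Add(Rational(-4, 489), Rational(-625, 136)) = Rational(-306169, 66504)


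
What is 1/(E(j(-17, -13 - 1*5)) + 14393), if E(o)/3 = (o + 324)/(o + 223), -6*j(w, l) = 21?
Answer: 439/6320450 ≈ 6.9457e-5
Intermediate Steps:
j(w, l) = -7/2 (j(w, l) = -⅙*21 = -7/2)
E(o) = 3*(324 + o)/(223 + o) (E(o) = 3*((o + 324)/(o + 223)) = 3*((324 + o)/(223 + o)) = 3*(324 + o)/(223 + o))
1/(E(j(-17, -13 - 1*5)) + 14393) = 1/(3*(324 - 7/2)/(223 - 7/2) + 14393) = 1/(3*(641/2)/(439/2) + 14393) = 1/(3*(2/439)*(641/2) + 14393) = 1/(1923/439 + 14393) = 1/(6320450/439) = 439/6320450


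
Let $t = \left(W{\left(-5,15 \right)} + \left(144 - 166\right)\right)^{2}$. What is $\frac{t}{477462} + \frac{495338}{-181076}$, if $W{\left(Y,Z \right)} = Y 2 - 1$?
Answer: $- \frac{9846161683}{3602371213} \approx -2.7332$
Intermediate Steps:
$W{\left(Y,Z \right)} = -1 + 2 Y$ ($W{\left(Y,Z \right)} = 2 Y - 1 = -1 + 2 Y$)
$t = 1089$ ($t = \left(\left(-1 + 2 \left(-5\right)\right) + \left(144 - 166\right)\right)^{2} = \left(\left(-1 - 10\right) + \left(144 - 166\right)\right)^{2} = \left(-11 - 22\right)^{2} = \left(-33\right)^{2} = 1089$)
$\frac{t}{477462} + \frac{495338}{-181076} = \frac{1089}{477462} + \frac{495338}{-181076} = 1089 \cdot \frac{1}{477462} + 495338 \left(- \frac{1}{181076}\right) = \frac{363}{159154} - \frac{247669}{90538} = - \frac{9846161683}{3602371213}$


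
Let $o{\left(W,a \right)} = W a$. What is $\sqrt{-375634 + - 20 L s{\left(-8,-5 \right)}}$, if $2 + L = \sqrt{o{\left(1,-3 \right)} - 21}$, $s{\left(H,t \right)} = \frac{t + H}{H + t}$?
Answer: $\sqrt{-375594 - 40 i \sqrt{6}} \approx 0.08 - 612.86 i$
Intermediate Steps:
$s{\left(H,t \right)} = 1$ ($s{\left(H,t \right)} = \frac{H + t}{H + t} = 1$)
$L = -2 + 2 i \sqrt{6}$ ($L = -2 + \sqrt{1 \left(-3\right) - 21} = -2 + \sqrt{-3 - 21} = -2 + \sqrt{-24} = -2 + 2 i \sqrt{6} \approx -2.0 + 4.899 i$)
$\sqrt{-375634 + - 20 L s{\left(-8,-5 \right)}} = \sqrt{-375634 + - 20 \left(-2 + 2 i \sqrt{6}\right) 1} = \sqrt{-375634 + \left(40 - 40 i \sqrt{6}\right) 1} = \sqrt{-375634 + \left(40 - 40 i \sqrt{6}\right)} = \sqrt{-375594 - 40 i \sqrt{6}}$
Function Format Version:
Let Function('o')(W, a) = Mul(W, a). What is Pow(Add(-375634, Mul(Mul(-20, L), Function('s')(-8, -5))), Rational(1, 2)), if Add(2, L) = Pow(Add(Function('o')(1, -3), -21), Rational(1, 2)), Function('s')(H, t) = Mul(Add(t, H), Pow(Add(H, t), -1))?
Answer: Pow(Add(-375594, Mul(-40, I, Pow(6, Rational(1, 2)))), Rational(1, 2)) ≈ Add(0.080, Mul(-612.86, I))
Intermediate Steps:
Function('s')(H, t) = 1 (Function('s')(H, t) = Mul(Add(H, t), Pow(Add(H, t), -1)) = 1)
L = Add(-2, Mul(2, I, Pow(6, Rational(1, 2)))) (L = Add(-2, Pow(Add(Mul(1, -3), -21), Rational(1, 2))) = Add(-2, Pow(Add(-3, -21), Rational(1, 2))) = Add(-2, Pow(-24, Rational(1, 2))) = Add(-2, Mul(2, I, Pow(6, Rational(1, 2)))) ≈ Add(-2.0000, Mul(4.8990, I)))
Pow(Add(-375634, Mul(Mul(-20, L), Function('s')(-8, -5))), Rational(1, 2)) = Pow(Add(-375634, Mul(Mul(-20, Add(-2, Mul(2, I, Pow(6, Rational(1, 2))))), 1)), Rational(1, 2)) = Pow(Add(-375634, Mul(Add(40, Mul(-40, I, Pow(6, Rational(1, 2)))), 1)), Rational(1, 2)) = Pow(Add(-375634, Add(40, Mul(-40, I, Pow(6, Rational(1, 2))))), Rational(1, 2)) = Pow(Add(-375594, Mul(-40, I, Pow(6, Rational(1, 2)))), Rational(1, 2))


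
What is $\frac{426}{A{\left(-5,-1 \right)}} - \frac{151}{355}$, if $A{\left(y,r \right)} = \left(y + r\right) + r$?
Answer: $- \frac{152287}{2485} \approx -61.282$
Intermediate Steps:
$A{\left(y,r \right)} = y + 2 r$ ($A{\left(y,r \right)} = \left(r + y\right) + r = y + 2 r$)
$\frac{426}{A{\left(-5,-1 \right)}} - \frac{151}{355} = \frac{426}{-5 + 2 \left(-1\right)} - \frac{151}{355} = \frac{426}{-5 - 2} - \frac{151}{355} = \frac{426}{-7} - \frac{151}{355} = 426 \left(- \frac{1}{7}\right) - \frac{151}{355} = - \frac{426}{7} - \frac{151}{355} = - \frac{152287}{2485}$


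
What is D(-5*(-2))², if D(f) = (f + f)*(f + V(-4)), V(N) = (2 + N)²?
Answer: 78400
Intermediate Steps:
D(f) = 2*f*(4 + f) (D(f) = (f + f)*(f + (2 - 4)²) = (2*f)*(f + (-2)²) = (2*f)*(f + 4) = (2*f)*(4 + f) = 2*f*(4 + f))
D(-5*(-2))² = (2*(-5*(-2))*(4 - 5*(-2)))² = (2*10*(4 + 10))² = (2*10*14)² = 280² = 78400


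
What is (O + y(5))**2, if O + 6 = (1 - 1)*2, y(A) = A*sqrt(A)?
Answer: 161 - 60*sqrt(5) ≈ 26.836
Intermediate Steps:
y(A) = A**(3/2)
O = -6 (O = -6 + (1 - 1)*2 = -6 + 0*2 = -6 + 0 = -6)
(O + y(5))**2 = (-6 + 5**(3/2))**2 = (-6 + 5*sqrt(5))**2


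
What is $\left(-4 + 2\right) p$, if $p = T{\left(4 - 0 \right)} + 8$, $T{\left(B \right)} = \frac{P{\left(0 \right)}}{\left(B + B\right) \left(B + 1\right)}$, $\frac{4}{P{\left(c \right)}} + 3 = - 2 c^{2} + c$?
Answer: $- \frac{239}{15} \approx -15.933$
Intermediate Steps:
$P{\left(c \right)} = \frac{4}{-3 + c - 2 c^{2}}$ ($P{\left(c \right)} = \frac{4}{-3 - \left(- c + 2 c^{2}\right)} = \frac{4}{-3 + c - 2 c^{2}}$)
$T{\left(B \right)} = - \frac{2}{3 B \left(1 + B\right)}$ ($T{\left(B \right)} = \frac{\left(-4\right) \frac{1}{3 - 0 + 2 \cdot 0^{2}}}{\left(B + B\right) \left(B + 1\right)} = \frac{\left(-4\right) \frac{1}{3 + 0 + 2 \cdot 0}}{2 B \left(1 + B\right)} = \frac{\left(-4\right) \frac{1}{3 + 0 + 0}}{2 B \left(1 + B\right)} = - \frac{4}{3} \frac{1}{2 B \left(1 + B\right)} = \left(-4\right) \frac{1}{3} \frac{1}{2 B \left(1 + B\right)} = - \frac{4 \frac{1}{2 B \left(1 + B\right)}}{3} = - \frac{2}{3 B \left(1 + B\right)}$)
$p = \frac{239}{30}$ ($p = - \frac{2}{3 \left(4 - 0\right) \left(1 + \left(4 - 0\right)\right)} + 8 = - \frac{2}{3 \left(4 + 0\right) \left(1 + \left(4 + 0\right)\right)} + 8 = - \frac{2}{3 \cdot 4 \left(1 + 4\right)} + 8 = \left(- \frac{2}{3}\right) \frac{1}{4} \cdot \frac{1}{5} + 8 = - \frac{1}{30} + 8 = \frac{239}{30} \approx 7.9667$)
$\left(-4 + 2\right) p = \left(-4 + 2\right) \frac{239}{30} = \left(-2\right) \frac{239}{30} = - \frac{239}{15}$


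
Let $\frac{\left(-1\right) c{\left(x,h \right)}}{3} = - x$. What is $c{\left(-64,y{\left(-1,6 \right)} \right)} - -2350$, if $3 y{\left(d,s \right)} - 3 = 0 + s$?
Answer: $2158$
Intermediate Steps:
$y{\left(d,s \right)} = 1 + \frac{s}{3}$ ($y{\left(d,s \right)} = 1 + \frac{0 + s}{3} = 1 + \frac{s}{3}$)
$c{\left(x,h \right)} = 3 x$ ($c{\left(x,h \right)} = - 3 \left(- x\right) = 3 x$)
$c{\left(-64,y{\left(-1,6 \right)} \right)} - -2350 = 3 \left(-64\right) - -2350 = -192 + 2350 = 2158$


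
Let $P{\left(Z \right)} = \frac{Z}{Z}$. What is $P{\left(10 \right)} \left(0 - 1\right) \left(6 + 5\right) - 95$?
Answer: $-106$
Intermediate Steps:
$P{\left(Z \right)} = 1$
$P{\left(10 \right)} \left(0 - 1\right) \left(6 + 5\right) - 95 = 1 \left(0 - 1\right) \left(6 + 5\right) - 95 = 1 \left(\left(-1\right) 11\right) - 95 = 1 \left(-11\right) - 95 = -11 - 95 = -106$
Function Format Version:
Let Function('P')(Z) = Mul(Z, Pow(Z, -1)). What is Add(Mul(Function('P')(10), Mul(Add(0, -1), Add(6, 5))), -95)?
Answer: -106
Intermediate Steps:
Function('P')(Z) = 1
Add(Mul(Function('P')(10), Mul(Add(0, -1), Add(6, 5))), -95) = Add(Mul(1, Mul(Add(0, -1), Add(6, 5))), -95) = Add(Mul(1, Mul(-1, 11)), -95) = Add(Mul(1, -11), -95) = Add(-11, -95) = -106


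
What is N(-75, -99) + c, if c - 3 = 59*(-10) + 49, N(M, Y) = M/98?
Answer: -52799/98 ≈ -538.77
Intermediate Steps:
N(M, Y) = M/98 (N(M, Y) = M*(1/98) = M/98)
c = -538 (c = 3 + (59*(-10) + 49) = 3 + (-590 + 49) = 3 - 541 = -538)
N(-75, -99) + c = (1/98)*(-75) - 538 = -75/98 - 538 = -52799/98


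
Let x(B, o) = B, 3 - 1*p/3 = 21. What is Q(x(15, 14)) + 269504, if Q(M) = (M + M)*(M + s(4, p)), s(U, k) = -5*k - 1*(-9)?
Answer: 278324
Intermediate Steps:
p = -54 (p = 9 - 3*21 = 9 - 63 = -54)
s(U, k) = 9 - 5*k (s(U, k) = -5*k + 9 = 9 - 5*k)
Q(M) = 2*M*(279 + M) (Q(M) = (M + M)*(M + (9 - 5*(-54))) = (2*M)*(M + (9 + 270)) = (2*M)*(M + 279) = (2*M)*(279 + M) = 2*M*(279 + M))
Q(x(15, 14)) + 269504 = 2*15*(279 + 15) + 269504 = 2*15*294 + 269504 = 8820 + 269504 = 278324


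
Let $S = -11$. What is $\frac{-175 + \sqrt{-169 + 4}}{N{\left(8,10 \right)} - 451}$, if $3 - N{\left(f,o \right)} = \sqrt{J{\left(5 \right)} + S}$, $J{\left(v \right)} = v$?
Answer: $\frac{175 - i \sqrt{165}}{448 + i \sqrt{6}} \approx 0.39046 - 0.030807 i$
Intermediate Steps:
$N{\left(f,o \right)} = 3 - i \sqrt{6}$ ($N{\left(f,o \right)} = 3 - \sqrt{5 - 11} = 3 - \sqrt{-6} = 3 - i \sqrt{6}$)
$\frac{-175 + \sqrt{-169 + 4}}{N{\left(8,10 \right)} - 451} = \frac{-175 + \sqrt{-169 + 4}}{\left(3 - i \sqrt{6}\right) - 451} = \frac{-175 + \sqrt{-165}}{-448 - i \sqrt{6}} = \frac{-175 + i \sqrt{165}}{-448 - i \sqrt{6}}$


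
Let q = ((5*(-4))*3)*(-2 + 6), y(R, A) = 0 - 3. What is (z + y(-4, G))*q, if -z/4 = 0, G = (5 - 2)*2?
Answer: 720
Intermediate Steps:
G = 6 (G = 3*2 = 6)
z = 0 (z = -4*0 = 0)
y(R, A) = -3
q = -240 (q = -20*3*4 = -60*4 = -240)
(z + y(-4, G))*q = (0 - 3)*(-240) = -3*(-240) = 720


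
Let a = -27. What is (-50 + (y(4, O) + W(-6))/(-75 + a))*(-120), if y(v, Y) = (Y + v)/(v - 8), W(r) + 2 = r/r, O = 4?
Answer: 101940/17 ≈ 5996.5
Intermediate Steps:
W(r) = -1 (W(r) = -2 + r/r = -2 + 1 = -1)
y(v, Y) = (Y + v)/(-8 + v)
(-50 + (y(4, O) + W(-6))/(-75 + a))*(-120) = (-50 + ((4 + 4)/(-8 + 4) - 1)/(-75 - 27))*(-120) = (-50 + (8/(-4) - 1)/(-102))*(-120) = (-50 + (-¼*8 - 1)*(-1/102))*(-120) = (-50 + (-2 - 1)*(-1/102))*(-120) = (-50 - 3*(-1/102))*(-120) = (-50 + 1/34)*(-120) = -1699/34*(-120) = 101940/17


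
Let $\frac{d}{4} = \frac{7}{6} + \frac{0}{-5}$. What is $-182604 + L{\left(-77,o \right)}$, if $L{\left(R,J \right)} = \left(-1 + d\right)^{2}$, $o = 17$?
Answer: $- \frac{1643315}{9} \approx -1.8259 \cdot 10^{5}$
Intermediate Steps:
$d = \frac{14}{3}$ ($d = 4 \left(\frac{7}{6} + \frac{0}{-5}\right) = 4 \left(7 \cdot \frac{1}{6} + 0 \left(- \frac{1}{5}\right)\right) = 4 \left(\frac{7}{6} + 0\right) = 4 \cdot \frac{7}{6} = \frac{14}{3} \approx 4.6667$)
$L{\left(R,J \right)} = \frac{121}{9}$ ($L{\left(R,J \right)} = \left(-1 + \frac{14}{3}\right)^{2} = \left(\frac{11}{3}\right)^{2} = \frac{121}{9}$)
$-182604 + L{\left(-77,o \right)} = -182604 + \frac{121}{9} = - \frac{1643315}{9}$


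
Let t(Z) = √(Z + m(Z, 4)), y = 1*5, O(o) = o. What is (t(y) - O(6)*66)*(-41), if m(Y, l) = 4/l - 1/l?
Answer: 16236 - 41*√23/2 ≈ 16138.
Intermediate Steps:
m(Y, l) = 3/l
y = 5
t(Z) = √(¾ + Z) (t(Z) = √(Z + 3/4) = √(Z + 3*(¼)) = √(Z + ¾) = √(¾ + Z))
(t(y) - O(6)*66)*(-41) = (√(3 + 4*5)/2 - 6*66)*(-41) = (√(3 + 20)/2 - 1*396)*(-41) = (√23/2 - 396)*(-41) = (-396 + √23/2)*(-41) = 16236 - 41*√23/2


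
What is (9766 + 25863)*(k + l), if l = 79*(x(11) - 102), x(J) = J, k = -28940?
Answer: -1287240141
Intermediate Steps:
l = -7189 (l = 79*(11 - 102) = 79*(-91) = -7189)
(9766 + 25863)*(k + l) = (9766 + 25863)*(-28940 - 7189) = 35629*(-36129) = -1287240141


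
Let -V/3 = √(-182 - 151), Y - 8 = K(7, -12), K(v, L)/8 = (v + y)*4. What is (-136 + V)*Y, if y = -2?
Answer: -22848 - 1512*I*√37 ≈ -22848.0 - 9197.1*I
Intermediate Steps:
K(v, L) = -64 + 32*v (K(v, L) = 8*((v - 2)*4) = 8*((-2 + v)*4) = 8*(-8 + 4*v) = -64 + 32*v)
Y = 168 (Y = 8 + (-64 + 32*7) = 8 + (-64 + 224) = 8 + 160 = 168)
V = -9*I*√37 (V = -3*√(-182 - 151) = -9*I*√37 ≈ -54.745*I)
(-136 + V)*Y = (-136 - 9*I*√37)*168 = -22848 - 1512*I*√37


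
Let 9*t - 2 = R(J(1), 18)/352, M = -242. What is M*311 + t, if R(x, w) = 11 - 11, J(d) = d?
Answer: -677356/9 ≈ -75262.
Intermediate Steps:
R(x, w) = 0
t = 2/9 (t = 2/9 + (0/352)/9 = 2/9 + (0*(1/352))/9 = 2/9 + (⅑)*0 = 2/9 + 0 = 2/9 ≈ 0.22222)
M*311 + t = -242*311 + 2/9 = -75262 + 2/9 = -677356/9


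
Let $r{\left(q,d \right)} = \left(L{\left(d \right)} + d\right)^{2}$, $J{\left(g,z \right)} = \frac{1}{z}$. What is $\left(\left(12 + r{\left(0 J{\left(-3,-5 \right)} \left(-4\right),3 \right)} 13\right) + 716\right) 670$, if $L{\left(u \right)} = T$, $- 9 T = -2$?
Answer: $\frac{46833670}{81} \approx 5.7819 \cdot 10^{5}$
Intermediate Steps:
$T = \frac{2}{9}$ ($T = \left(- \frac{1}{9}\right) \left(-2\right) = \frac{2}{9} \approx 0.22222$)
$L{\left(u \right)} = \frac{2}{9}$
$r{\left(q,d \right)} = \left(\frac{2}{9} + d\right)^{2}$
$\left(\left(12 + r{\left(0 J{\left(-3,-5 \right)} \left(-4\right),3 \right)} 13\right) + 716\right) 670 = \left(\left(12 + \frac{\left(2 + 9 \cdot 3\right)^{2}}{81} \cdot 13\right) + 716\right) 670 = \left(\left(12 + \frac{\left(2 + 27\right)^{2}}{81} \cdot 13\right) + 716\right) 670 = \left(\left(12 + \frac{29^{2}}{81} \cdot 13\right) + 716\right) 670 = \left(\left(12 + \frac{1}{81} \cdot 841 \cdot 13\right) + 716\right) 670 = \left(\left(12 + \frac{841}{81} \cdot 13\right) + 716\right) 670 = \left(\left(12 + \frac{10933}{81}\right) + 716\right) 670 = \left(\frac{11905}{81} + 716\right) 670 = \frac{69901}{81} \cdot 670 = \frac{46833670}{81}$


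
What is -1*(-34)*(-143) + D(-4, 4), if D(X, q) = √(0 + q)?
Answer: -4860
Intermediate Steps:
D(X, q) = √q
-1*(-34)*(-143) + D(-4, 4) = -1*(-34)*(-143) + √4 = 34*(-143) + 2 = -4862 + 2 = -4860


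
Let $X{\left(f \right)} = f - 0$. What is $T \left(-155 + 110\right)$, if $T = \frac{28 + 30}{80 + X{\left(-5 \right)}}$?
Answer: $- \frac{174}{5} \approx -34.8$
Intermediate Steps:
$X{\left(f \right)} = f$ ($X{\left(f \right)} = f + 0 = f$)
$T = \frac{58}{75}$ ($T = \frac{28 + 30}{80 - 5} = \frac{58}{75} \approx 0.77333$)
$T \left(-155 + 110\right) = \frac{58 \left(-155 + 110\right)}{75} = \frac{58}{75} \left(-45\right) = - \frac{174}{5}$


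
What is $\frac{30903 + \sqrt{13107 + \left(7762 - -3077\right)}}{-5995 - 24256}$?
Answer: $- \frac{30903}{30251} - \frac{\sqrt{23946}}{30251} \approx -1.0267$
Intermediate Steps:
$\frac{30903 + \sqrt{13107 + \left(7762 - -3077\right)}}{-5995 - 24256} = \frac{30903 + \sqrt{13107 + \left(7762 + 3077\right)}}{-30251} = \left(30903 + \sqrt{13107 + 10839}\right) \left(- \frac{1}{30251}\right) = \left(30903 + \sqrt{23946}\right) \left(- \frac{1}{30251}\right) = - \frac{30903}{30251} - \frac{\sqrt{23946}}{30251}$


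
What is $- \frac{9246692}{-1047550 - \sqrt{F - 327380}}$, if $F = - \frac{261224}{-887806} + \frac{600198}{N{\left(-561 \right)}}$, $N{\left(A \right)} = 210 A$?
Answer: $\frac{84426763081301503863000}{9564640203353804783579} - \frac{9246692 i \sqrt{24871185336318111116551995}}{9564640203353804783579} \approx 8.827 - 0.0048213 i$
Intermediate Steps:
$F = - \frac{41840382179}{8716035405}$ ($F = - \frac{261224}{-887806} + \frac{600198}{210 \left(-561\right)} = \left(-261224\right) \left(- \frac{1}{887806}\right) + \frac{600198}{-117810} = \frac{130612}{443903} + 600198 \left(- \frac{1}{117810}\right) = \frac{130612}{443903} - \frac{100033}{19635} = - \frac{41840382179}{8716035405} \approx -4.8004$)
$- \frac{9246692}{-1047550 - \sqrt{F - 327380}} = - \frac{9246692}{-1047550 - \sqrt{- \frac{41840382179}{8716035405} - 327380}} = - \frac{9246692}{-1047550 - \sqrt{- \frac{2853497511271079}{8716035405}}} = - \frac{9246692}{-1047550 - \frac{i \sqrt{24871185336318111116551995}}{8716035405}}$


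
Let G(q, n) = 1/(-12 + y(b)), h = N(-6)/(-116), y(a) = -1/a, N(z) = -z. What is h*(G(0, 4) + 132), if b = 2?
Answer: -4947/725 ≈ -6.8234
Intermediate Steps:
h = -3/58 (h = -1*(-6)/(-116) = 6*(-1/116) = -3/58 ≈ -0.051724)
G(q, n) = -2/25 (G(q, n) = 1/(-12 - 1/2) = 1/(-12 - 1*½) = 1/(-12 - ½) = 1/(-25/2) = -2/25)
h*(G(0, 4) + 132) = -3*(-2/25 + 132)/58 = -3/58*3298/25 = -4947/725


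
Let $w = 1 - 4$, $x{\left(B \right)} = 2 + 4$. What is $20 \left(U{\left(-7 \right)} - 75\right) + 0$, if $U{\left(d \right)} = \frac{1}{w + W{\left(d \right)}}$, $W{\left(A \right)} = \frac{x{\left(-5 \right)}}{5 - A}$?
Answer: $-1508$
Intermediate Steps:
$x{\left(B \right)} = 6$
$W{\left(A \right)} = \frac{6}{5 - A}$
$w = -3$ ($w = 1 - 4 = -3$)
$U{\left(d \right)} = \frac{1}{-3 - \frac{6}{-5 + d}}$
$20 \left(U{\left(-7 \right)} - 75\right) + 0 = 20 \left(\frac{5 - -7}{3 \left(-3 - 7\right)} - 75\right) + 0 = 20 \left(\frac{5 + 7}{3 \left(-10\right)} - 75\right) + 0 = 20 \left(\frac{1}{3} \left(- \frac{1}{10}\right) 12 - 75\right) + 0 = 20 \left(- \frac{2}{5} - 75\right) + 0 = 20 \left(- \frac{377}{5}\right) + 0 = -1508 + 0 = -1508$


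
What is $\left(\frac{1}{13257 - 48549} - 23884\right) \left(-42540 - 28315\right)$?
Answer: $\frac{59724680610295}{35292} \approx 1.6923 \cdot 10^{9}$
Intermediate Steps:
$\left(\frac{1}{13257 - 48549} - 23884\right) \left(-42540 - 28315\right) = \left(\frac{1}{-35292} - 23884\right) \left(-70855\right) = \left(- \frac{1}{35292} - 23884\right) \left(-70855\right) = \left(- \frac{842914129}{35292}\right) \left(-70855\right) = \frac{59724680610295}{35292}$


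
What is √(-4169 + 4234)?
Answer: √65 ≈ 8.0623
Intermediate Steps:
√(-4169 + 4234) = √65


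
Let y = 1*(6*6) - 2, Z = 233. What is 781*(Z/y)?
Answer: 181973/34 ≈ 5352.1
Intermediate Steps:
y = 34 (y = 1*36 - 2 = 36 - 2 = 34)
781*(Z/y) = 781*(233/34) = 181973/34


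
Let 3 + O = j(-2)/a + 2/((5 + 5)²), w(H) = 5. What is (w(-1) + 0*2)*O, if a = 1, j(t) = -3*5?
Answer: -899/10 ≈ -89.900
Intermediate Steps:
j(t) = -15
O = -899/50 (O = -3 + (-15/1 + 2/((5 + 5)²)) = -3 + (-15*1 + 2/(10²)) = -3 + (-15 + 2/100) = -3 + (-15 + 2*(1/100)) = -3 + (-15 + 1/50) = -3 - 749/50 = -899/50 ≈ -17.980)
(w(-1) + 0*2)*O = (5 + 0*2)*(-899/50) = (5 + 0)*(-899/50) = 5*(-899/50) = -899/10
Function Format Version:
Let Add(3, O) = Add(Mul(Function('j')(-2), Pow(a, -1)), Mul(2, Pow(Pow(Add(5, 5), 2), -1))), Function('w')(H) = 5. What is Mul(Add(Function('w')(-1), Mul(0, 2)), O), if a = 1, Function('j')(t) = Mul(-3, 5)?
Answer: Rational(-899, 10) ≈ -89.900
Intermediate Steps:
Function('j')(t) = -15
O = Rational(-899, 50) (O = Add(-3, Add(Mul(-15, Pow(1, -1)), Mul(2, Pow(Pow(Add(5, 5), 2), -1)))) = Add(-3, Add(Mul(-15, 1), Mul(2, Pow(Pow(10, 2), -1)))) = Add(-3, Add(-15, Mul(2, Pow(100, -1)))) = Add(-3, Add(-15, Mul(2, Rational(1, 100)))) = Add(-3, Add(-15, Rational(1, 50))) = Add(-3, Rational(-749, 50)) = Rational(-899, 50) ≈ -17.980)
Mul(Add(Function('w')(-1), Mul(0, 2)), O) = Mul(Add(5, Mul(0, 2)), Rational(-899, 50)) = Mul(Add(5, 0), Rational(-899, 50)) = Mul(5, Rational(-899, 50)) = Rational(-899, 10)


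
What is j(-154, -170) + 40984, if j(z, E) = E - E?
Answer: 40984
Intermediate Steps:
j(z, E) = 0
j(-154, -170) + 40984 = 0 + 40984 = 40984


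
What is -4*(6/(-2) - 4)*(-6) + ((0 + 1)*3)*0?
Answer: -168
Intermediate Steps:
-4*(6/(-2) - 4)*(-6) + ((0 + 1)*3)*0 = -4*(6*(-½) - 4)*(-6) + (1*3)*0 = -4*(-3 - 4)*(-6) + 3*0 = -4*(-7)*(-6) + 0 = 28*(-6) + 0 = -168 + 0 = -168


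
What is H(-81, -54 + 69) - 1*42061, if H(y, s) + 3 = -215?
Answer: -42279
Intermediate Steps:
H(y, s) = -218 (H(y, s) = -3 - 215 = -218)
H(-81, -54 + 69) - 1*42061 = -218 - 1*42061 = -218 - 42061 = -42279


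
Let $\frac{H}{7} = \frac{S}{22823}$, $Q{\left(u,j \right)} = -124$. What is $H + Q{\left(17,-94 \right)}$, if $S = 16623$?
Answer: $- \frac{2713691}{22823} \approx -118.9$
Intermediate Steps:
$H = \frac{116361}{22823}$ ($H = 7 \cdot \frac{16623}{22823} = \frac{116361}{22823} \approx 5.0984$)
$H + Q{\left(17,-94 \right)} = \frac{116361}{22823} - 124 = - \frac{2713691}{22823}$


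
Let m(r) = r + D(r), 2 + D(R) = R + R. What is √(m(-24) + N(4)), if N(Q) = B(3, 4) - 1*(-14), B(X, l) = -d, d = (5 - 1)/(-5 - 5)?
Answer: I*√1490/5 ≈ 7.7201*I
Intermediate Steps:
D(R) = -2 + 2*R (D(R) = -2 + (R + R) = -2 + 2*R)
d = -⅖ (d = 4/(-10) = 4*(-⅒) = -⅖ ≈ -0.40000)
B(X, l) = ⅖ (B(X, l) = -1*(-⅖) = ⅖)
m(r) = -2 + 3*r (m(r) = r + (-2 + 2*r) = -2 + 3*r)
N(Q) = 72/5 (N(Q) = ⅖ - 1*(-14) = ⅖ + 14 = 72/5)
√(m(-24) + N(4)) = √((-2 + 3*(-24)) + 72/5) = √((-2 - 72) + 72/5) = √(-74 + 72/5) = √(-298/5) = I*√1490/5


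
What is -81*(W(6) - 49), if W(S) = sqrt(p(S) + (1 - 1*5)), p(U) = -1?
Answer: 3969 - 81*I*sqrt(5) ≈ 3969.0 - 181.12*I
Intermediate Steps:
W(S) = I*sqrt(5) (W(S) = sqrt(-1 + (1 - 1*5)) = sqrt(-1 + (1 - 5)) = sqrt(-1 - 4) = sqrt(-5) = I*sqrt(5))
-81*(W(6) - 49) = -81*(I*sqrt(5) - 49) = -81*(-49 + I*sqrt(5)) = 3969 - 81*I*sqrt(5)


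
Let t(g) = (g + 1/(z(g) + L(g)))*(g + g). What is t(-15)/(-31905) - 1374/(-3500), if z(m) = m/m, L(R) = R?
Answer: 1408499/3722250 ≈ 0.37840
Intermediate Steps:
z(m) = 1
t(g) = 2*g*(g + 1/(1 + g)) (t(g) = (g + 1/(1 + g))*(g + g) = (g + 1/(1 + g))*(2*g) = 2*g*(g + 1/(1 + g)))
t(-15)/(-31905) - 1374/(-3500) = (2*(-15)*(1 - 15 + (-15)²)/(1 - 15))/(-31905) - 1374/(-3500) = (2*(-15)*(1 - 15 + 225)/(-14))*(-1/31905) - 1374*(-1/3500) = (2*(-15)*(-1/14)*211)*(-1/31905) + 687/1750 = (3165/7)*(-1/31905) + 687/1750 = -211/14889 + 687/1750 = 1408499/3722250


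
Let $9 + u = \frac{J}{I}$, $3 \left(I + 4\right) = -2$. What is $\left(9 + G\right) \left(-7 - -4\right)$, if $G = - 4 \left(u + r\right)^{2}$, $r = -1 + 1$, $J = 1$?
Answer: $\frac{48600}{49} \approx 991.84$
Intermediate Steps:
$I = - \frac{14}{3}$ ($I = -4 + \frac{1}{3} \left(-2\right) = -4 - \frac{2}{3} = - \frac{14}{3} \approx -4.6667$)
$u = - \frac{129}{14}$ ($u = -9 + 1 \frac{1}{- \frac{14}{3}} = -9 + 1 \left(- \frac{3}{14}\right) = -9 - \frac{3}{14} = - \frac{129}{14} \approx -9.2143$)
$r = 0$
$G = - \frac{16641}{49}$ ($G = - 4 \left(- \frac{129}{14} + 0\right)^{2} = - 4 \left(- \frac{129}{14}\right)^{2} = \left(-4\right) \frac{16641}{196} = - \frac{16641}{49} \approx -339.61$)
$\left(9 + G\right) \left(-7 - -4\right) = \left(9 - \frac{16641}{49}\right) \left(-7 - -4\right) = - \frac{16200 \left(-7 + 4\right)}{49} = \left(- \frac{16200}{49}\right) \left(-3\right) = \frac{48600}{49}$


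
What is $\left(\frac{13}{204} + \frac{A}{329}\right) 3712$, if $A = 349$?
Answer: $\frac{70038944}{16779} \approx 4174.2$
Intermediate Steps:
$\left(\frac{13}{204} + \frac{A}{329}\right) 3712 = \left(\frac{13}{204} + \frac{349}{329}\right) 3712 = \frac{75473}{67116} \cdot 3712 = \frac{70038944}{16779}$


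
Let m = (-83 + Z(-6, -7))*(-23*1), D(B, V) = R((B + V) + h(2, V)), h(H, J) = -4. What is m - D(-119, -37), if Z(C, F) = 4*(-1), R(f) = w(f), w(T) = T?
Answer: 2161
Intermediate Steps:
R(f) = f
Z(C, F) = -4
D(B, V) = -4 + B + V (D(B, V) = (B + V) - 4 = -4 + B + V)
m = 2001 (m = (-83 - 4)*(-23*1) = -87*(-23) = 2001)
m - D(-119, -37) = 2001 - (-4 - 119 - 37) = 2001 - 1*(-160) = 2001 + 160 = 2161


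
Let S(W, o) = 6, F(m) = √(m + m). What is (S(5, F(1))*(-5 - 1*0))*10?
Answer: -300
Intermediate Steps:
F(m) = √2*√m (F(m) = √(2*m) = √2*√m)
(S(5, F(1))*(-5 - 1*0))*10 = (6*(-5 - 1*0))*10 = (6*(-5 + 0))*10 = (6*(-5))*10 = -30*10 = -300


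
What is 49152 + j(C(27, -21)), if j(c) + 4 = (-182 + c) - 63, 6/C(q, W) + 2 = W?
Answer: 1124763/23 ≈ 48903.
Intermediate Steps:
C(q, W) = 6/(-2 + W)
j(c) = -249 + c (j(c) = -4 + ((-182 + c) - 63) = -4 + (-245 + c) = -249 + c)
49152 + j(C(27, -21)) = 49152 + (-249 + 6/(-2 - 21)) = 49152 + (-249 + 6/(-23)) = 49152 + (-249 + 6*(-1/23)) = 49152 + (-249 - 6/23) = 49152 - 5733/23 = 1124763/23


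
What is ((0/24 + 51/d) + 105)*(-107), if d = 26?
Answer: -297567/26 ≈ -11445.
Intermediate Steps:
((0/24 + 51/d) + 105)*(-107) = ((0/24 + 51/26) + 105)*(-107) = ((0*(1/24) + 51*(1/26)) + 105)*(-107) = ((0 + 51/26) + 105)*(-107) = (51/26 + 105)*(-107) = (2781/26)*(-107) = -297567/26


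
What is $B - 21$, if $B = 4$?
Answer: $-17$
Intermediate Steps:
$B - 21 = 4 - 21 = -17$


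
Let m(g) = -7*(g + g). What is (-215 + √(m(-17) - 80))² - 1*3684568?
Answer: -3684568 + (215 - √158)² ≈ -3.6436e+6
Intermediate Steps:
m(g) = -14*g
(-215 + √(m(-17) - 80))² - 1*3684568 = (-215 + √(-14*(-17) - 80))² - 1*3684568 = (-215 + √(238 - 80))² - 3684568 = (-215 + √158)² - 3684568 = -3684568 + (-215 + √158)²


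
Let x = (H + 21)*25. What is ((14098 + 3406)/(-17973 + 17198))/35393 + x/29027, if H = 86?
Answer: 72866024517/796198273525 ≈ 0.091517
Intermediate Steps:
x = 2675 (x = (86 + 21)*25 = 107*25 = 2675)
((14098 + 3406)/(-17973 + 17198))/35393 + x/29027 = ((14098 + 3406)/(-17973 + 17198))/35393 + 2675/29027 = (17504/(-775))*(1/35393) + 2675*(1/29027) = (17504*(-1/775))*(1/35393) + 2675/29027 = -17504/775*1/35393 + 2675/29027 = -17504/27429575 + 2675/29027 = 72866024517/796198273525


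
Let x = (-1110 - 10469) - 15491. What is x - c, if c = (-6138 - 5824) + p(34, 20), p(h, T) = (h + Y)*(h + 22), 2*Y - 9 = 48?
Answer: -18608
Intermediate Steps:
Y = 57/2 (Y = 9/2 + (½)*48 = 9/2 + 24 = 57/2 ≈ 28.500)
p(h, T) = (22 + h)*(57/2 + h) (p(h, T) = (h + 57/2)*(h + 22) = (57/2 + h)*(22 + h) = (22 + h)*(57/2 + h))
x = -27070 (x = -11579 - 15491 = -27070)
c = -8462 (c = (-6138 - 5824) + (627 + 34² + (101/2)*34) = -11962 + (627 + 1156 + 1717) = -11962 + 3500 = -8462)
x - c = -27070 - 1*(-8462) = -27070 + 8462 = -18608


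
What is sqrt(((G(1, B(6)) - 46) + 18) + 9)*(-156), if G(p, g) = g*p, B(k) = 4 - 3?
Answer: -468*I*sqrt(2) ≈ -661.85*I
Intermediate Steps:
B(k) = 1
sqrt(((G(1, B(6)) - 46) + 18) + 9)*(-156) = sqrt(((1*1 - 46) + 18) + 9)*(-156) = sqrt(((1 - 46) + 18) + 9)*(-156) = sqrt((-45 + 18) + 9)*(-156) = sqrt(-27 + 9)*(-156) = sqrt(-18)*(-156) = (3*I*sqrt(2))*(-156) = -468*I*sqrt(2)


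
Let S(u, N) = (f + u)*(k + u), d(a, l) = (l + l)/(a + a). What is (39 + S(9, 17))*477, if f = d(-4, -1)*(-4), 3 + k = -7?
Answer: 14787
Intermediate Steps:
k = -10 (k = -3 - 7 = -10)
d(a, l) = l/a (d(a, l) = (2*l)/((2*a)) = (2*l)*(1/(2*a)) = l/a)
f = -1 (f = -1/(-4)*(-4) = -1*(-1/4)*(-4) = (1/4)*(-4) = -1)
S(u, N) = (-1 + u)*(-10 + u)
(39 + S(9, 17))*477 = (39 + (10 + 9**2 - 11*9))*477 = (39 + (10 + 81 - 99))*477 = (39 - 8)*477 = 31*477 = 14787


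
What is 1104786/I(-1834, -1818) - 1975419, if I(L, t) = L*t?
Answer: -365914701669/185234 ≈ -1.9754e+6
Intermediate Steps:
1104786/I(-1834, -1818) - 1975419 = 1104786/((-1834*(-1818))) - 1975419 = 1104786/3334212 - 1975419 = 1104786*(1/3334212) - 1975419 = 61377/185234 - 1975419 = -365914701669/185234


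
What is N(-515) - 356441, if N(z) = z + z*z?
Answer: -91731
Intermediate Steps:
N(z) = z + z²
N(-515) - 356441 = -515*(1 - 515) - 356441 = -515*(-514) - 356441 = 264710 - 356441 = -91731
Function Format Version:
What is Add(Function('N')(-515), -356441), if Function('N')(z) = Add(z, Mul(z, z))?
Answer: -91731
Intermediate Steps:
Function('N')(z) = Add(z, Pow(z, 2))
Add(Function('N')(-515), -356441) = Add(Mul(-515, Add(1, -515)), -356441) = Add(Mul(-515, -514), -356441) = Add(264710, -356441) = -91731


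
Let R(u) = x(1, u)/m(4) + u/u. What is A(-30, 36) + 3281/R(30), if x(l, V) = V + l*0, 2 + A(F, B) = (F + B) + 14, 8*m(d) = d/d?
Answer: 7619/241 ≈ 31.614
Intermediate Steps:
m(d) = ⅛ (m(d) = (d/d)/8 = (⅛)*1 = ⅛)
A(F, B) = 12 + B + F (A(F, B) = -2 + ((F + B) + 14) = -2 + ((B + F) + 14) = -2 + (14 + B + F) = 12 + B + F)
x(l, V) = V (x(l, V) = V + 0 = V)
R(u) = 1 + 8*u (R(u) = u/(⅛) + u/u = u*8 + 1 = 8*u + 1 = 1 + 8*u)
A(-30, 36) + 3281/R(30) = (12 + 36 - 30) + 3281/(1 + 8*30) = 18 + 3281/(1 + 240) = 18 + 3281/241 = 7619/241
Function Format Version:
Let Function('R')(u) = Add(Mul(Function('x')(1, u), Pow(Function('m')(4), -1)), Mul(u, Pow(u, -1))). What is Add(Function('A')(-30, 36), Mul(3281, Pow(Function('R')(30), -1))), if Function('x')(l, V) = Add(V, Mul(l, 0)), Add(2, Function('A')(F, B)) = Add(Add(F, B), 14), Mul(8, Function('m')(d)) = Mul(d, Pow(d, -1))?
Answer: Rational(7619, 241) ≈ 31.614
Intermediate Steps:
Function('m')(d) = Rational(1, 8) (Function('m')(d) = Mul(Rational(1, 8), Mul(d, Pow(d, -1))) = Mul(Rational(1, 8), 1) = Rational(1, 8))
Function('A')(F, B) = Add(12, B, F) (Function('A')(F, B) = Add(-2, Add(Add(F, B), 14)) = Add(-2, Add(Add(B, F), 14)) = Add(-2, Add(14, B, F)) = Add(12, B, F))
Function('x')(l, V) = V (Function('x')(l, V) = Add(V, 0) = V)
Function('R')(u) = Add(1, Mul(8, u)) (Function('R')(u) = Add(Mul(u, Pow(Rational(1, 8), -1)), Mul(u, Pow(u, -1))) = Add(Mul(u, 8), 1) = Add(Mul(8, u), 1) = Add(1, Mul(8, u)))
Add(Function('A')(-30, 36), Mul(3281, Pow(Function('R')(30), -1))) = Add(Add(12, 36, -30), Mul(3281, Pow(Add(1, Mul(8, 30)), -1))) = Add(18, Mul(3281, Pow(Add(1, 240), -1))) = Add(18, Mul(3281, Pow(241, -1))) = Add(18, Mul(3281, Rational(1, 241))) = Add(18, Rational(3281, 241)) = Rational(7619, 241)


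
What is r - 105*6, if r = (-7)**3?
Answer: -973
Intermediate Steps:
r = -343
r - 105*6 = -343 - 105*6 = -343 - 630 = -973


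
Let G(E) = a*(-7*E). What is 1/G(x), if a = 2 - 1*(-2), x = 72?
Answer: -1/2016 ≈ -0.00049603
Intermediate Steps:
a = 4 (a = 2 + 2 = 4)
G(E) = -28*E (G(E) = 4*(-7*E) = -28*E)
1/G(x) = 1/(-28*72) = 1/(-2016) = -1/2016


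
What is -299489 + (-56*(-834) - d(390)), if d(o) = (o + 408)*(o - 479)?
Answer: -181763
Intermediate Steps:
d(o) = (-479 + o)*(408 + o) (d(o) = (408 + o)*(-479 + o) = (-479 + o)*(408 + o))
-299489 + (-56*(-834) - d(390)) = -299489 + (-56*(-834) - (-195432 + 390**2 - 71*390)) = -299489 + (46704 - (-195432 + 152100 - 27690)) = -299489 + (46704 - 1*(-71022)) = -299489 + (46704 + 71022) = -299489 + 117726 = -181763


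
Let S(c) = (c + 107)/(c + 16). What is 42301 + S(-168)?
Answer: 6429813/152 ≈ 42301.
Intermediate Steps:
S(c) = (107 + c)/(16 + c)
42301 + S(-168) = 42301 + (107 - 168)/(16 - 168) = 42301 - 61/(-152) = 42301 - 1/152*(-61) = 42301 + 61/152 = 6429813/152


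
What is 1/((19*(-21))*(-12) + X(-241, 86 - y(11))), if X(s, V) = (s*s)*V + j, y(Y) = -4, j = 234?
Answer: 1/5232312 ≈ 1.9112e-7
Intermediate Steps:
X(s, V) = 234 + V*s² (X(s, V) = (s*s)*V + 234 = s²*V + 234 = V*s² + 234 = 234 + V*s²)
1/((19*(-21))*(-12) + X(-241, 86 - y(11))) = 1/((19*(-21))*(-12) + (234 + (86 - 1*(-4))*(-241)²)) = 1/(-399*(-12) + (234 + (86 + 4)*58081)) = 1/(4788 + (234 + 90*58081)) = 1/(4788 + (234 + 5227290)) = 1/(4788 + 5227524) = 1/5232312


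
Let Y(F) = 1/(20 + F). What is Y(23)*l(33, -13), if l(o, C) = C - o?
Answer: -46/43 ≈ -1.0698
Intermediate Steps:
Y(23)*l(33, -13) = (-13 - 1*33)/(20 + 23) = (-13 - 33)/43 = (1/43)*(-46) = -46/43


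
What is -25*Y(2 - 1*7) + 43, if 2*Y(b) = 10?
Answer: -82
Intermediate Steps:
Y(b) = 5 (Y(b) = (1/2)*10 = 5)
-25*Y(2 - 1*7) + 43 = -25*5 + 43 = -125 + 43 = -82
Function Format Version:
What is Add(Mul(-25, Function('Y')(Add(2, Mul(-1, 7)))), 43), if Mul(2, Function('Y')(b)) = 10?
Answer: -82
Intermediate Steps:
Function('Y')(b) = 5 (Function('Y')(b) = Mul(Rational(1, 2), 10) = 5)
Add(Mul(-25, Function('Y')(Add(2, Mul(-1, 7)))), 43) = Add(Mul(-25, 5), 43) = Add(-125, 43) = -82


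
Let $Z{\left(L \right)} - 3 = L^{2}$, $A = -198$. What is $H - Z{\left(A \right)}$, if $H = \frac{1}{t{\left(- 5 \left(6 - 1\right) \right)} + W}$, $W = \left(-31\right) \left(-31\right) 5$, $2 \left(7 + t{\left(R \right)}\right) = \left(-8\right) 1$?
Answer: $- \frac{187958357}{4794} \approx -39207.0$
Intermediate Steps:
$t{\left(R \right)} = -11$ ($t{\left(R \right)} = -7 + \frac{\left(-8\right) 1}{2} = -7 + \frac{1}{2} \left(-8\right) = -7 - 4 = -11$)
$W = 4805$ ($W = 961 \cdot 5 = 4805$)
$Z{\left(L \right)} = 3 + L^{2}$
$H = \frac{1}{4794}$ ($H = \frac{1}{-11 + 4805} = \frac{1}{4794} \approx 0.00020859$)
$H - Z{\left(A \right)} = \frac{1}{4794} - \left(3 + \left(-198\right)^{2}\right) = \frac{1}{4794} - \left(3 + 39204\right) = \frac{1}{4794} - 39207 = - \frac{187958357}{4794}$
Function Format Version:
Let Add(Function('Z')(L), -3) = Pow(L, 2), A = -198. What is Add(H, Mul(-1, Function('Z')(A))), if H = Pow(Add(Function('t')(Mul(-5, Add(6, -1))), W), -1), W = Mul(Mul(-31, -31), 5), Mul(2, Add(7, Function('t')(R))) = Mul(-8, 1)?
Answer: Rational(-187958357, 4794) ≈ -39207.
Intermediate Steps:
Function('t')(R) = -11 (Function('t')(R) = Add(-7, Mul(Rational(1, 2), Mul(-8, 1))) = Add(-7, Mul(Rational(1, 2), -8)) = Add(-7, -4) = -11)
W = 4805 (W = Mul(961, 5) = 4805)
Function('Z')(L) = Add(3, Pow(L, 2))
H = Rational(1, 4794) (H = Pow(Add(-11, 4805), -1) = Pow(4794, -1) = Rational(1, 4794) ≈ 0.00020859)
Add(H, Mul(-1, Function('Z')(A))) = Add(Rational(1, 4794), Mul(-1, Add(3, Pow(-198, 2)))) = Add(Rational(1, 4794), Mul(-1, Add(3, 39204))) = Add(Rational(1, 4794), Mul(-1, 39207)) = Add(Rational(1, 4794), -39207) = Rational(-187958357, 4794)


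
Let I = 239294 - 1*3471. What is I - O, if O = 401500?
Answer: -165677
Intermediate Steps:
I = 235823 (I = 239294 - 3471 = 235823)
I - O = 235823 - 1*401500 = 235823 - 401500 = -165677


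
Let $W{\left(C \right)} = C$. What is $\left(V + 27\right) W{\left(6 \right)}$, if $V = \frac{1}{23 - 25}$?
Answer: $159$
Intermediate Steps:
$V = - \frac{1}{2}$ ($V = \frac{1}{-2} = - \frac{1}{2} \approx -0.5$)
$\left(V + 27\right) W{\left(6 \right)} = \left(- \frac{1}{2} + 27\right) 6 = \frac{53}{2} \cdot 6 = 159$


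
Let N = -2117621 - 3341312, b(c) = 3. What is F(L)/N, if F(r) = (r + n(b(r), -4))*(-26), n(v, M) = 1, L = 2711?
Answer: 70512/5458933 ≈ 0.012917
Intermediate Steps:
F(r) = -26 - 26*r (F(r) = (r + 1)*(-26) = (1 + r)*(-26) = -26 - 26*r)
N = -5458933
F(L)/N = (-26 - 26*2711)/(-5458933) = (-26 - 70486)*(-1/5458933) = -70512*(-1/5458933) = 70512/5458933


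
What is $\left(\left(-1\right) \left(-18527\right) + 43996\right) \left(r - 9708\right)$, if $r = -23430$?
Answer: $-2071887174$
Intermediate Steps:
$\left(\left(-1\right) \left(-18527\right) + 43996\right) \left(r - 9708\right) = \left(\left(-1\right) \left(-18527\right) + 43996\right) \left(-23430 - 9708\right) = \left(18527 + 43996\right) \left(-33138\right) = 62523 \left(-33138\right) = -2071887174$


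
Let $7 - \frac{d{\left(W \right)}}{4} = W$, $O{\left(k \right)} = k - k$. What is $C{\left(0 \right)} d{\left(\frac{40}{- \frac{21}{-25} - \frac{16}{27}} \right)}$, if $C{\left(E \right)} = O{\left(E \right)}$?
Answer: $0$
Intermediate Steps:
$O{\left(k \right)} = 0$
$d{\left(W \right)} = 28 - 4 W$
$C{\left(E \right)} = 0$
$C{\left(0 \right)} d{\left(\frac{40}{- \frac{21}{-25} - \frac{16}{27}} \right)} = 0 \left(28 - 4 \frac{40}{- \frac{21}{-25} - \frac{16}{27}}\right) = 0 \left(28 - 4 \frac{40}{\left(-21\right) \left(- \frac{1}{25}\right) - \frac{16}{27}}\right) = 0 \left(28 - 4 \frac{40}{\frac{21}{25} - \frac{16}{27}}\right) = 0 \left(28 - 4 \frac{40}{\frac{167}{675}}\right) = 0 \left(28 - 4 \cdot 40 \cdot \frac{675}{167}\right) = 0 \left(28 - \frac{108000}{167}\right) = 0 \left(- \frac{103324}{167}\right) = 0$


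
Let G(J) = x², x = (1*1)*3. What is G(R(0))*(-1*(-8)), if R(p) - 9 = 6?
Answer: 72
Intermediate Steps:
R(p) = 15 (R(p) = 9 + 6 = 15)
x = 3 (x = 1*3 = 3)
G(J) = 9 (G(J) = 3² = 9)
G(R(0))*(-1*(-8)) = 9*(-1*(-8)) = 9*8 = 72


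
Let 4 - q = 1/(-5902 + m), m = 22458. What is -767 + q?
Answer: -12632229/16556 ≈ -763.00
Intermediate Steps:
q = 66223/16556 (q = 4 - 1/(-5902 + 22458) = 4 - 1/16556 = 66223/16556 ≈ 3.9999)
-767 + q = -767 + 66223/16556 = -12632229/16556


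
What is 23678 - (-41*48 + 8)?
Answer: 25638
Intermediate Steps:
23678 - (-41*48 + 8) = 23678 - (-1968 + 8) = 23678 - 1*(-1960) = 23678 + 1960 = 25638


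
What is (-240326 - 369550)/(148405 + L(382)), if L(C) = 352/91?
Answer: -55498716/13505207 ≈ -4.1094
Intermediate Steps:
L(C) = 352/91 (L(C) = 352*(1/91) = 352/91)
(-240326 - 369550)/(148405 + L(382)) = (-240326 - 369550)/(148405 + 352/91) = -609876/13505207/91 = -609876*91/13505207 = -55498716/13505207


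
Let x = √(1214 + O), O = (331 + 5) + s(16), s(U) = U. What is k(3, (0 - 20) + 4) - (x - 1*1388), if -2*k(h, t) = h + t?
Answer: 2789/2 - 3*√174 ≈ 1354.9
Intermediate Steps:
O = 352 (O = (331 + 5) + 16 = 336 + 16 = 352)
x = 3*√174 (x = √(1214 + 352) = √1566 = 3*√174 ≈ 39.573)
k(h, t) = -h/2 - t/2 (k(h, t) = -(h + t)/2 = -h/2 - t/2)
k(3, (0 - 20) + 4) - (x - 1*1388) = (-½*3 - ((0 - 20) + 4)/2) - (3*√174 - 1*1388) = (-3/2 - (-20 + 4)/2) - (3*√174 - 1388) = (-3/2 - ½*(-16)) - (-1388 + 3*√174) = (-3/2 + 8) + (1388 - 3*√174) = 13/2 + (1388 - 3*√174) = 2789/2 - 3*√174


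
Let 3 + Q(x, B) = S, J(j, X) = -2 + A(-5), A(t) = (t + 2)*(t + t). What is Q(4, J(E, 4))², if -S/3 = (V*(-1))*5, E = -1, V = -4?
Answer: 3969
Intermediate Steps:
A(t) = 2*t*(2 + t) (A(t) = (2 + t)*(2*t) = 2*t*(2 + t))
J(j, X) = 28 (J(j, X) = -2 + 2*(-5)*(2 - 5) = -2 + 2*(-5)*(-3) = -2 + 30 = 28)
S = -60 (S = -3*(-4*(-1))*5 = -12*5 = -3*20 = -60)
Q(x, B) = -63 (Q(x, B) = -3 - 60 = -63)
Q(4, J(E, 4))² = (-63)² = 3969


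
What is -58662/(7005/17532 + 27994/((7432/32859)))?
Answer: -159240228156/335978067109 ≈ -0.47396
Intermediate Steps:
-58662/(7005/17532 + 27994/((7432/32859))) = -58662/(7005*(1/17532) + 27994/((7432*(1/32859)))) = -58662/(2335/5844 + 27994/(7432/32859)) = -58662/(2335/5844 + 27994*(32859/7432)) = -58662/(2335/5844 + 459927423/3716) = -58662/335978067109/2714538 = -58662*2714538/335978067109 = -159240228156/335978067109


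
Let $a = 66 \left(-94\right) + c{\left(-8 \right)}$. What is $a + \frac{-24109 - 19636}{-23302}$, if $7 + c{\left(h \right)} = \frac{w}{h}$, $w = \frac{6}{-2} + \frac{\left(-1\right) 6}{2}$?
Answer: $- \frac{289335001}{46604} \approx -6208.4$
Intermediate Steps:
$w = -6$ ($w = 6 \left(- \frac{1}{2}\right) - 3 = -3 - 3 = -6$)
$c{\left(h \right)} = -7 - \frac{6}{h}$
$a = - \frac{24841}{4}$ ($a = 66 \left(-94\right) - \left(7 + \frac{6}{-8}\right) = -6204 - \frac{25}{4} = - \frac{24841}{4} \approx -6210.3$)
$a + \frac{-24109 - 19636}{-23302} = - \frac{24841}{4} + \frac{-24109 - 19636}{-23302} = - \frac{24841}{4} - - \frac{43745}{23302} = - \frac{24841}{4} + \frac{43745}{23302} = - \frac{289335001}{46604}$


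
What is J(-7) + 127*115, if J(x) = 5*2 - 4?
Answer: 14611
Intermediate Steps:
J(x) = 6 (J(x) = 10 - 4 = 6)
J(-7) + 127*115 = 6 + 127*115 = 6 + 14605 = 14611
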